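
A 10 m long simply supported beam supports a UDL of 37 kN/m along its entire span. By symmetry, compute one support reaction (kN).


Total load = w * L = 37 * 10 = 370 kN
By symmetry, each reaction R = total / 2 = 370 / 2 = 185.0 kN

185.0 kN


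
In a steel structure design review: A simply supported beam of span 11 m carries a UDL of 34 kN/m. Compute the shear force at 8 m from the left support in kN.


R_A = w * L / 2 = 34 * 11 / 2 = 187.0 kN
V(x) = R_A - w * x = 187.0 - 34 * 8
= -85.0 kN

-85.0 kN


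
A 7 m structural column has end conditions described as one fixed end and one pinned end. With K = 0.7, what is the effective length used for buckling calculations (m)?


L_eff = K * L
= 0.7 * 7
= 4.9 m

4.9 m


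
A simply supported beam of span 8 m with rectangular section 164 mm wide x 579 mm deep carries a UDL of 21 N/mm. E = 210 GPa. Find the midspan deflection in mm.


I = 164 * 579^3 / 12 = 2652762033.0 mm^4
L = 8000.0 mm, w = 21 N/mm, E = 210000.0 MPa
delta = 5 * w * L^4 / (384 * E * I)
= 5 * 21 * 8000.0^4 / (384 * 210000.0 * 2652762033.0)
= 2.0105 mm

2.0105 mm


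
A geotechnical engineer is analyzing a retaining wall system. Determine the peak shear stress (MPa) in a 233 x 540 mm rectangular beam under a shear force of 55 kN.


A = b * h = 233 * 540 = 125820 mm^2
V = 55 kN = 55000.0 N
tau_max = 1.5 * V / A = 1.5 * 55000.0 / 125820
= 0.6557 MPa

0.6557 MPa


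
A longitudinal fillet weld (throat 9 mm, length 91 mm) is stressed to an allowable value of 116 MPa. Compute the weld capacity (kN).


Strength = throat * length * allowable stress
= 9 * 91 * 116 N
= 95004 N
= 95.0 kN

95.0 kN


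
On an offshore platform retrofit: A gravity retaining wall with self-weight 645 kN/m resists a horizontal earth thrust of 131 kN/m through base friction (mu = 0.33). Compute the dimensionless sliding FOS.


Resisting force = mu * W = 0.33 * 645 = 212.85 kN/m
FOS = Resisting / Driving = 212.85 / 131
= 1.6248 (dimensionless)

1.6248 (dimensionless)


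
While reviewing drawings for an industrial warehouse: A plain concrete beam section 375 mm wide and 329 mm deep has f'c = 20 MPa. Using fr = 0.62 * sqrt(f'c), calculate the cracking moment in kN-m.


fr = 0.62 * sqrt(20) = 0.62 * 4.4721 = 2.7727 MPa
I = 375 * 329^3 / 12 = 1112852781.25 mm^4
y_t = 164.5 mm
M_cr = fr * I / y_t = 2.7727 * 1112852781.25 / 164.5 N-mm
= 18.7577 kN-m

18.7577 kN-m


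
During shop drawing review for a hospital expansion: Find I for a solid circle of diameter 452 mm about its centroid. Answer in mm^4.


r = d / 2 = 452 / 2 = 226.0 mm
I = pi * r^4 / 4 = pi * 226.0^4 / 4
= 2048913566.02 mm^4

2048913566.02 mm^4


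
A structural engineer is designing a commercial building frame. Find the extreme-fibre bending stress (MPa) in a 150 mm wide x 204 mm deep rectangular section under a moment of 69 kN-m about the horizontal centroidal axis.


I = b * h^3 / 12 = 150 * 204^3 / 12 = 106120800.0 mm^4
y = h / 2 = 204 / 2 = 102.0 mm
M = 69 kN-m = 69000000.0 N-mm
sigma = M * y / I = 69000000.0 * 102.0 / 106120800.0
= 66.32 MPa

66.32 MPa


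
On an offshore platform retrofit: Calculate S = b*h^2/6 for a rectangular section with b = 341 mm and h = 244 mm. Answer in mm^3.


S = b * h^2 / 6
= 341 * 244^2 / 6
= 341 * 59536 / 6
= 3383629.33 mm^3

3383629.33 mm^3


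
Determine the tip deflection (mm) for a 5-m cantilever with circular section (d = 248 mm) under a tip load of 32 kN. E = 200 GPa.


I = pi * d^4 / 64 = pi * 248^4 / 64 = 185684914.5 mm^4
L = 5000.0 mm, P = 32000.0 N, E = 200000.0 MPa
delta = P * L^3 / (3 * E * I)
= 32000.0 * 5000.0^3 / (3 * 200000.0 * 185684914.5)
= 35.9031 mm

35.9031 mm


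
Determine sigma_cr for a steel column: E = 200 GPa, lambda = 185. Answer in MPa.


sigma_cr = pi^2 * E / lambda^2
= 9.8696 * 200000.0 / 185^2
= 9.8696 * 200000.0 / 34225
= 57.6748 MPa

57.6748 MPa


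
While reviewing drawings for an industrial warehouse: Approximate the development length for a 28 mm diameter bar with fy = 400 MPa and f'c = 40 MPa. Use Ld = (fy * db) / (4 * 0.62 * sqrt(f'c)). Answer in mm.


Ld = (fy * db) / (4 * 0.62 * sqrt(f'c))
= (400 * 28) / (4 * 0.62 * sqrt(40))
= 11200 / 15.6849
= 714.06 mm

714.06 mm


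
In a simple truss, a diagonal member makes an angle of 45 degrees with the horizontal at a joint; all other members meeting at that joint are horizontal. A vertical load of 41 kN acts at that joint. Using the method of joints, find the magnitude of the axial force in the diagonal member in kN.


At the joint, only the diagonal has a vertical component, so vertical equilibrium gives:
F * sin(45) = 41
F = 41 / sin(45)
= 41 / 0.707107
= 57.98 kN

57.98 kN


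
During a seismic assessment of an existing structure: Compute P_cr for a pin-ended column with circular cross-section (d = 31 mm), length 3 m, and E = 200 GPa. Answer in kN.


I = pi * d^4 / 64 = 45333.23 mm^4
L = 3000.0 mm
P_cr = pi^2 * E * I / L^2
= 9.8696 * 200000.0 * 45333.23 / 3000.0^2
= 9942.69 N = 9.9427 kN

9.9427 kN


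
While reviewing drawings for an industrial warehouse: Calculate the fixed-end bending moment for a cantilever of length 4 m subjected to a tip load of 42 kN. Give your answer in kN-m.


For a cantilever with a point load at the free end:
M_max = P * L = 42 * 4 = 168 kN-m

168 kN-m


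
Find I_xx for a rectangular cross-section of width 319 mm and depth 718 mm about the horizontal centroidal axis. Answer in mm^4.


I = b * h^3 / 12
= 319 * 718^3 / 12
= 319 * 370146232 / 12
= 9839720667.33 mm^4

9839720667.33 mm^4


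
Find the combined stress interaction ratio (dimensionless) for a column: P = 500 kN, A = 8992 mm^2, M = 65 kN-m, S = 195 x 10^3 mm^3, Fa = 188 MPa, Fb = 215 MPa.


f_a = P / A = 500000.0 / 8992 = 55.605 MPa
f_b = M / S = 65000000.0 / 195000.0 = 333.3333 MPa
Ratio = f_a / Fa + f_b / Fb
= 55.605 / 188 + 333.3333 / 215
= 1.8462 (dimensionless)

1.8462 (dimensionless)


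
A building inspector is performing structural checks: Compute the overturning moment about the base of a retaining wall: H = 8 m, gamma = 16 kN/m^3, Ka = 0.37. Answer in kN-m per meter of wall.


Pa = 0.5 * Ka * gamma * H^2
= 0.5 * 0.37 * 16 * 8^2
= 189.44 kN/m
Arm = H / 3 = 8 / 3 = 2.6667 m
Mo = Pa * arm = Pa * H / 3 = 189.44 * 8 / 3 = 505.1733 kN-m/m

505.1733 kN-m/m


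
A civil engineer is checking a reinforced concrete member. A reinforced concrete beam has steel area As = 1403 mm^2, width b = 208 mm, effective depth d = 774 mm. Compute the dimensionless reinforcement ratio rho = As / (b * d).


rho = As / (b * d)
= 1403 / (208 * 774)
= 1403 / 160992
= 0.008715 (dimensionless)

0.008715 (dimensionless)


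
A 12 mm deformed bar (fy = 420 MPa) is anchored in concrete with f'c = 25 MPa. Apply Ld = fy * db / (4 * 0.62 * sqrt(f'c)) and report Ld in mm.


Ld = (fy * db) / (4 * 0.62 * sqrt(f'c))
= (420 * 12) / (4 * 0.62 * sqrt(25))
= 5040 / 12.4
= 406.45 mm

406.45 mm


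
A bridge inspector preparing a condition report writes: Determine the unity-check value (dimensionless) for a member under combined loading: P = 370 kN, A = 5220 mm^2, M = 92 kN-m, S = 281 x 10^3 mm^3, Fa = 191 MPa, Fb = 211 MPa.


f_a = P / A = 370000.0 / 5220 = 70.8812 MPa
f_b = M / S = 92000000.0 / 281000.0 = 327.4021 MPa
Ratio = f_a / Fa + f_b / Fb
= 70.8812 / 191 + 327.4021 / 211
= 1.9228 (dimensionless)

1.9228 (dimensionless)


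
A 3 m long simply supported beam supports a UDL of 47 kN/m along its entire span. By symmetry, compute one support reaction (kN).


Total load = w * L = 47 * 3 = 141 kN
By symmetry, each reaction R = total / 2 = 141 / 2 = 70.5 kN

70.5 kN


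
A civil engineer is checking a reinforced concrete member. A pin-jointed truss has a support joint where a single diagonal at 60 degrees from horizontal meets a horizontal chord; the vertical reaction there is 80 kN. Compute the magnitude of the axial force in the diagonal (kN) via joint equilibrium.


At the joint, only the diagonal has a vertical component, so vertical equilibrium gives:
F * sin(60) = 80
F = 80 / sin(60)
= 80 / 0.866025
= 92.38 kN

92.38 kN


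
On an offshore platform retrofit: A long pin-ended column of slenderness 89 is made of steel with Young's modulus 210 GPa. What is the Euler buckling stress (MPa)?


sigma_cr = pi^2 * E / lambda^2
= 9.8696 * 210000.0 / 89^2
= 9.8696 * 210000.0 / 7921
= 261.661 MPa

261.661 MPa


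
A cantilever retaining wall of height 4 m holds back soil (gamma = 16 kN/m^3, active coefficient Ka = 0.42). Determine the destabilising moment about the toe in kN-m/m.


Pa = 0.5 * Ka * gamma * H^2
= 0.5 * 0.42 * 16 * 4^2
= 53.76 kN/m
Arm = H / 3 = 4 / 3 = 1.3333 m
Mo = Pa * arm = Pa * H / 3 = 53.76 * 4 / 3 = 71.68 kN-m/m

71.68 kN-m/m


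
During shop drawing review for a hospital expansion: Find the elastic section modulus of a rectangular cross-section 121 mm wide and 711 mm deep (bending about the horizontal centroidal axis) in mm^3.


S = b * h^2 / 6
= 121 * 711^2 / 6
= 121 * 505521 / 6
= 10194673.5 mm^3

10194673.5 mm^3


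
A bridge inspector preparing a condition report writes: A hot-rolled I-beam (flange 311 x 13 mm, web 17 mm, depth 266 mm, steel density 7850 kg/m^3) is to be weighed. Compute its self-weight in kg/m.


A_flanges = 2 * 311 * 13 = 8086 mm^2
A_web = (266 - 2 * 13) * 17 = 4080 mm^2
A_total = 8086 + 4080 = 12166 mm^2 = 0.012166 m^2
Weight = rho * A = 7850 * 0.012166 = 95.5031 kg/m

95.5031 kg/m


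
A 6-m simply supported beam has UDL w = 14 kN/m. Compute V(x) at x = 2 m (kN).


R_A = w * L / 2 = 14 * 6 / 2 = 42.0 kN
V(x) = R_A - w * x = 42.0 - 14 * 2
= 14.0 kN

14.0 kN


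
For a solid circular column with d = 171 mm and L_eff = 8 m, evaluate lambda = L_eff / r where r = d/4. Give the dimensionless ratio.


Radius of gyration r = d / 4 = 171 / 4 = 42.75 mm
L_eff = 8000.0 mm
Slenderness ratio = L / r = 8000.0 / 42.75 = 187.13 (dimensionless)

187.13 (dimensionless)


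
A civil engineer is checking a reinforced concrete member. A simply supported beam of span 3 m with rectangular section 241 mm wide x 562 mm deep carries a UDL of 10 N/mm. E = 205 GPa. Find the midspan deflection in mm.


I = 241 * 562^3 / 12 = 3564878587.33 mm^4
L = 3000.0 mm, w = 10 N/mm, E = 205000.0 MPa
delta = 5 * w * L^4 / (384 * E * I)
= 5 * 10 * 3000.0^4 / (384 * 205000.0 * 3564878587.33)
= 0.0144 mm

0.0144 mm


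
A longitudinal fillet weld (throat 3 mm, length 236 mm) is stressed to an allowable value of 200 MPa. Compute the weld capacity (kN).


Strength = throat * length * allowable stress
= 3 * 236 * 200 N
= 141600 N
= 141.6 kN

141.6 kN


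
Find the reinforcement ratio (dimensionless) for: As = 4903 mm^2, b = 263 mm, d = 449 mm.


rho = As / (b * d)
= 4903 / (263 * 449)
= 4903 / 118087
= 0.04152 (dimensionless)

0.04152 (dimensionless)


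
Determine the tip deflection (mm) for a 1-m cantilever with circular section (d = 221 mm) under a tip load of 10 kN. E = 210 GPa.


I = pi * d^4 / 64 = pi * 221^4 / 64 = 117095173.24 mm^4
L = 1000.0 mm, P = 10000.0 N, E = 210000.0 MPa
delta = P * L^3 / (3 * E * I)
= 10000.0 * 1000.0^3 / (3 * 210000.0 * 117095173.24)
= 0.1356 mm

0.1356 mm


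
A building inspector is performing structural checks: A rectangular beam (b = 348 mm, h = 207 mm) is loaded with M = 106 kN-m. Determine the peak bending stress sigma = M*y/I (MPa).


I = b * h^3 / 12 = 348 * 207^3 / 12 = 257222547.0 mm^4
y = h / 2 = 207 / 2 = 103.5 mm
M = 106 kN-m = 106000000.0 N-mm
sigma = M * y / I = 106000000.0 * 103.5 / 257222547.0
= 42.65 MPa

42.65 MPa


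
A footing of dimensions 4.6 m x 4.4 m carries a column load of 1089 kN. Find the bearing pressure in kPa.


A = 4.6 * 4.4 = 20.24 m^2
q = P / A = 1089 / 20.24
= 53.8043 kPa

53.8043 kPa


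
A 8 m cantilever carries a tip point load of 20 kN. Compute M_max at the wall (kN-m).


For a cantilever with a point load at the free end:
M_max = P * L = 20 * 8 = 160 kN-m

160 kN-m


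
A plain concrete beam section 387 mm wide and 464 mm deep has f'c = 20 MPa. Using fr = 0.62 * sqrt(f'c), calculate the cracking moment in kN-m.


fr = 0.62 * sqrt(20) = 0.62 * 4.4721 = 2.7727 MPa
I = 387 * 464^3 / 12 = 3221689344.0 mm^4
y_t = 232.0 mm
M_cr = fr * I / y_t = 2.7727 * 3221689344.0 / 232.0 N-mm
= 38.5037 kN-m

38.5037 kN-m


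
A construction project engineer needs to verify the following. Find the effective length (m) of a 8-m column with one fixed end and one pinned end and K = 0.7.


L_eff = K * L
= 0.7 * 8
= 5.6 m

5.6 m


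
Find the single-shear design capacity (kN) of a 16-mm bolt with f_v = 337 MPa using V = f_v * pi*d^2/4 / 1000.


A = pi * d^2 / 4 = pi * 16^2 / 4 = 201.0619 mm^2
V = f_v * A / 1000 = 337 * 201.0619 / 1000
= 67.7579 kN

67.7579 kN


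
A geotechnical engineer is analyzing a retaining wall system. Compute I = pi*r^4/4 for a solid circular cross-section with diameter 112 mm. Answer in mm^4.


r = d / 2 = 112 / 2 = 56.0 mm
I = pi * r^4 / 4 = pi * 56.0^4 / 4
= 7723995.1 mm^4

7723995.1 mm^4


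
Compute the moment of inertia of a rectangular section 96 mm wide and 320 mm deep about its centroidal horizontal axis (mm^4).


I = b * h^3 / 12
= 96 * 320^3 / 12
= 96 * 32768000 / 12
= 262144000.0 mm^4

262144000.0 mm^4


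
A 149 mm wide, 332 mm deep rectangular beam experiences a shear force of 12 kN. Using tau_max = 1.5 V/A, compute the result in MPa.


A = b * h = 149 * 332 = 49468 mm^2
V = 12 kN = 12000.0 N
tau_max = 1.5 * V / A = 1.5 * 12000.0 / 49468
= 0.3639 MPa

0.3639 MPa


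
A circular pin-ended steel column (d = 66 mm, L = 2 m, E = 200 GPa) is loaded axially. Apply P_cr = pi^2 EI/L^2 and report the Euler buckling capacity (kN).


I = pi * d^4 / 64 = 931420.18 mm^4
L = 2000.0 mm
P_cr = pi^2 * E * I / L^2
= 9.8696 * 200000.0 * 931420.18 / 2000.0^2
= 459637.43 N = 459.6374 kN

459.6374 kN


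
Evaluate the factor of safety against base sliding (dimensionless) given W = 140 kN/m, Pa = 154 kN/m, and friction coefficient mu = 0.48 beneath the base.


Resisting force = mu * W = 0.48 * 140 = 67.2 kN/m
FOS = Resisting / Driving = 67.2 / 154
= 0.4364 (dimensionless)

0.4364 (dimensionless)


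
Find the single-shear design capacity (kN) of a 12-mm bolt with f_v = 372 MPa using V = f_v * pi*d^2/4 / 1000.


A = pi * d^2 / 4 = pi * 12^2 / 4 = 113.0973 mm^2
V = f_v * A / 1000 = 372 * 113.0973 / 1000
= 42.0722 kN

42.0722 kN


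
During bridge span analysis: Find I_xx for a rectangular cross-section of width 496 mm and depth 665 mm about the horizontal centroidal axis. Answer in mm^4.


I = b * h^3 / 12
= 496 * 665^3 / 12
= 496 * 294079625 / 12
= 12155291166.67 mm^4

12155291166.67 mm^4


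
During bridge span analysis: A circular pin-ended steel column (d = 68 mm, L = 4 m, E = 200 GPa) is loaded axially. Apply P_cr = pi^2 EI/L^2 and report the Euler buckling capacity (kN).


I = pi * d^4 / 64 = 1049555.84 mm^4
L = 4000.0 mm
P_cr = pi^2 * E * I / L^2
= 9.8696 * 200000.0 * 1049555.84 / 4000.0^2
= 129483.76 N = 129.4838 kN

129.4838 kN


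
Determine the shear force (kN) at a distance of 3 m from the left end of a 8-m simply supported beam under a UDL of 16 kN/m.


R_A = w * L / 2 = 16 * 8 / 2 = 64.0 kN
V(x) = R_A - w * x = 64.0 - 16 * 3
= 16.0 kN

16.0 kN


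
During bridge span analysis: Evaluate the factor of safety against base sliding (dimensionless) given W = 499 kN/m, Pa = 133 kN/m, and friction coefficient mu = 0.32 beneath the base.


Resisting force = mu * W = 0.32 * 499 = 159.68 kN/m
FOS = Resisting / Driving = 159.68 / 133
= 1.2006 (dimensionless)

1.2006 (dimensionless)


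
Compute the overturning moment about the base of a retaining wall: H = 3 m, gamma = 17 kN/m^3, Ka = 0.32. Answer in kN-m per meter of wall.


Pa = 0.5 * Ka * gamma * H^2
= 0.5 * 0.32 * 17 * 3^2
= 24.48 kN/m
Arm = H / 3 = 3 / 3 = 1.0 m
Mo = Pa * arm = Pa * H / 3 = 24.48 * 3 / 3 = 24.48 kN-m/m

24.48 kN-m/m


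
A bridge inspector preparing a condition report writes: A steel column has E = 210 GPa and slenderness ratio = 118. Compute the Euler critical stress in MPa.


sigma_cr = pi^2 * E / lambda^2
= 9.8696 * 210000.0 / 118^2
= 9.8696 * 210000.0 / 13924
= 148.8521 MPa

148.8521 MPa


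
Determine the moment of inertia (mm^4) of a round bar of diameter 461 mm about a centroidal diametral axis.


r = d / 2 = 461 / 2 = 230.5 mm
I = pi * r^4 / 4 = pi * 230.5^4 / 4
= 2217040365.06 mm^4

2217040365.06 mm^4


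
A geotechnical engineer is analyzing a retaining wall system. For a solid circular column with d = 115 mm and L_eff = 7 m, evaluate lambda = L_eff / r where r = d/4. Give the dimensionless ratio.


Radius of gyration r = d / 4 = 115 / 4 = 28.75 mm
L_eff = 7000.0 mm
Slenderness ratio = L / r = 7000.0 / 28.75 = 243.48 (dimensionless)

243.48 (dimensionless)


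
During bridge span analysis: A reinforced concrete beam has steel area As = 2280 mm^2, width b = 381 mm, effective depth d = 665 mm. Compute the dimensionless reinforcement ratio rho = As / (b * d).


rho = As / (b * d)
= 2280 / (381 * 665)
= 2280 / 253365
= 0.008999 (dimensionless)

0.008999 (dimensionless)


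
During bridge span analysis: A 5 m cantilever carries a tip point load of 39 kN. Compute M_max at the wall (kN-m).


For a cantilever with a point load at the free end:
M_max = P * L = 39 * 5 = 195 kN-m

195 kN-m


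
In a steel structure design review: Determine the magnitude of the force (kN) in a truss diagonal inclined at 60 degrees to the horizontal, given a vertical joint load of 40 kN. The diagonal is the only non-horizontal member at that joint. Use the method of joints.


At the joint, only the diagonal has a vertical component, so vertical equilibrium gives:
F * sin(60) = 40
F = 40 / sin(60)
= 40 / 0.866025
= 46.19 kN

46.19 kN


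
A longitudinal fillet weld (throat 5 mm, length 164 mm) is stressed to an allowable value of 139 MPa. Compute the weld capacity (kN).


Strength = throat * length * allowable stress
= 5 * 164 * 139 N
= 113980 N
= 113.98 kN

113.98 kN


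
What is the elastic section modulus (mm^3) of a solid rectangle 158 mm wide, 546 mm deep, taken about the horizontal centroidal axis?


S = b * h^2 / 6
= 158 * 546^2 / 6
= 158 * 298116 / 6
= 7850388.0 mm^3

7850388.0 mm^3


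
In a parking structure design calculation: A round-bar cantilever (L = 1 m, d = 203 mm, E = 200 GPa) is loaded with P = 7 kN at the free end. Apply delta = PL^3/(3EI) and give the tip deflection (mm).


I = pi * d^4 / 64 = pi * 203^4 / 64 = 83359298.34 mm^4
L = 1000.0 mm, P = 7000.0 N, E = 200000.0 MPa
delta = P * L^3 / (3 * E * I)
= 7000.0 * 1000.0^3 / (3 * 200000.0 * 83359298.34)
= 0.14 mm

0.14 mm


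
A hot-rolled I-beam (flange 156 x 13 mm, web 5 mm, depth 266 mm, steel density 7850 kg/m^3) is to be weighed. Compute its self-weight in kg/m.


A_flanges = 2 * 156 * 13 = 4056 mm^2
A_web = (266 - 2 * 13) * 5 = 1200 mm^2
A_total = 4056 + 1200 = 5256 mm^2 = 0.005256 m^2
Weight = rho * A = 7850 * 0.005256 = 41.2596 kg/m

41.2596 kg/m


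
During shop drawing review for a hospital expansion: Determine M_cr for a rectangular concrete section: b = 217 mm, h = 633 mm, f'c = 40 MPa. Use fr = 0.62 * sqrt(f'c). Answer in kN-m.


fr = 0.62 * sqrt(40) = 0.62 * 6.3246 = 3.9212 MPa
I = 217 * 633^3 / 12 = 4586586810.75 mm^4
y_t = 316.5 mm
M_cr = fr * I / y_t = 3.9212 * 4586586810.75 / 316.5 N-mm
= 56.8248 kN-m

56.8248 kN-m


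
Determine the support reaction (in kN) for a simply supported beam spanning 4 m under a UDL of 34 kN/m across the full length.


Total load = w * L = 34 * 4 = 136 kN
By symmetry, each reaction R = total / 2 = 136 / 2 = 68.0 kN

68.0 kN


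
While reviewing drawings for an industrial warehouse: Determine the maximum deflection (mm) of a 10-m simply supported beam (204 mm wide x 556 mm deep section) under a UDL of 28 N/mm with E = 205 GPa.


I = 204 * 556^3 / 12 = 2921953472.0 mm^4
L = 10000.0 mm, w = 28 N/mm, E = 205000.0 MPa
delta = 5 * w * L^4 / (384 * E * I)
= 5 * 28 * 10000.0^4 / (384 * 205000.0 * 2921953472.0)
= 6.0865 mm

6.0865 mm


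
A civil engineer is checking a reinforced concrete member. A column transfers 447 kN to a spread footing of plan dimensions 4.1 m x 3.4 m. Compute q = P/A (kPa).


A = 4.1 * 3.4 = 13.94 m^2
q = P / A = 447 / 13.94
= 32.066 kPa

32.066 kPa


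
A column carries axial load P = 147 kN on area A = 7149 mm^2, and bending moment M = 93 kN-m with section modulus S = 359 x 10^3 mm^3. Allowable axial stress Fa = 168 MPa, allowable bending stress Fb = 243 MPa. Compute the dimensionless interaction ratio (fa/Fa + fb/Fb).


f_a = P / A = 147000.0 / 7149 = 20.5623 MPa
f_b = M / S = 93000000.0 / 359000.0 = 259.0529 MPa
Ratio = f_a / Fa + f_b / Fb
= 20.5623 / 168 + 259.0529 / 243
= 1.1885 (dimensionless)

1.1885 (dimensionless)


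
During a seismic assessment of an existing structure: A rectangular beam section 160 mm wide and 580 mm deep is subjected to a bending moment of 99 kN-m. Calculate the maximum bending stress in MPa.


I = b * h^3 / 12 = 160 * 580^3 / 12 = 2601493333.33 mm^4
y = h / 2 = 580 / 2 = 290.0 mm
M = 99 kN-m = 99000000.0 N-mm
sigma = M * y / I = 99000000.0 * 290.0 / 2601493333.33
= 11.04 MPa

11.04 MPa


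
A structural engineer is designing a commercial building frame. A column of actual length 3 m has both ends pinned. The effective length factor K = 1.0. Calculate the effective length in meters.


L_eff = K * L
= 1.0 * 3
= 3.0 m

3.0 m


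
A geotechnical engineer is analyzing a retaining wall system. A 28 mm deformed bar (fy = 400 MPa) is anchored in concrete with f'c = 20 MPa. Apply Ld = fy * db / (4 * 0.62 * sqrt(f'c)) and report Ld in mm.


Ld = (fy * db) / (4 * 0.62 * sqrt(f'c))
= (400 * 28) / (4 * 0.62 * sqrt(20))
= 11200 / 11.0909
= 1009.84 mm

1009.84 mm


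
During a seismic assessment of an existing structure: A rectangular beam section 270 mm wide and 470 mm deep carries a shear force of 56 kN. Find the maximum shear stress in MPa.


A = b * h = 270 * 470 = 126900 mm^2
V = 56 kN = 56000.0 N
tau_max = 1.5 * V / A = 1.5 * 56000.0 / 126900
= 0.6619 MPa

0.6619 MPa


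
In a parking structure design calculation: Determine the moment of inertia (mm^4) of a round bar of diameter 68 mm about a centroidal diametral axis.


r = d / 2 = 68 / 2 = 34.0 mm
I = pi * r^4 / 4 = pi * 34.0^4 / 4
= 1049555.84 mm^4

1049555.84 mm^4


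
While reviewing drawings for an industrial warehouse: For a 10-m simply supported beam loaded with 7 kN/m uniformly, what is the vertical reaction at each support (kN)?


Total load = w * L = 7 * 10 = 70 kN
By symmetry, each reaction R = total / 2 = 70 / 2 = 35.0 kN

35.0 kN


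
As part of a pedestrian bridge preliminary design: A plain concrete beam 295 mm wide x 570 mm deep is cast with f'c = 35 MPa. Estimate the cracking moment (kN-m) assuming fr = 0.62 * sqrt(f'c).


fr = 0.62 * sqrt(35) = 0.62 * 5.9161 = 3.668 MPa
I = 295 * 570^3 / 12 = 4552661250.0 mm^4
y_t = 285.0 mm
M_cr = fr * I / y_t = 3.668 * 4552661250.0 / 285.0 N-mm
= 58.5931 kN-m

58.5931 kN-m


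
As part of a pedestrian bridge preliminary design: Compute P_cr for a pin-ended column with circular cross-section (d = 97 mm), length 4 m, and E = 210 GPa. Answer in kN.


I = pi * d^4 / 64 = 4345670.92 mm^4
L = 4000.0 mm
P_cr = pi^2 * E * I / L^2
= 9.8696 * 210000.0 * 4345670.92 / 4000.0^2
= 562931.94 N = 562.9319 kN

562.9319 kN


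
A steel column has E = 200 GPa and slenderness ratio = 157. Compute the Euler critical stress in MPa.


sigma_cr = pi^2 * E / lambda^2
= 9.8696 * 200000.0 / 157^2
= 9.8696 * 200000.0 / 24649
= 80.0812 MPa

80.0812 MPa


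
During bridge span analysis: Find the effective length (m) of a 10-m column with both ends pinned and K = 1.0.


L_eff = K * L
= 1.0 * 10
= 10.0 m

10.0 m


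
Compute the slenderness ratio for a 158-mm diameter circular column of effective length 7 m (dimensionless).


Radius of gyration r = d / 4 = 158 / 4 = 39.5 mm
L_eff = 7000.0 mm
Slenderness ratio = L / r = 7000.0 / 39.5 = 177.22 (dimensionless)

177.22 (dimensionless)


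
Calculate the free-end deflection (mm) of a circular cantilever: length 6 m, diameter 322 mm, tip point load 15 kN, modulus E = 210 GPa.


I = pi * d^4 / 64 = pi * 322^4 / 64 = 527707644.47 mm^4
L = 6000.0 mm, P = 15000.0 N, E = 210000.0 MPa
delta = P * L^3 / (3 * E * I)
= 15000.0 * 6000.0^3 / (3 * 210000.0 * 527707644.47)
= 9.7457 mm

9.7457 mm


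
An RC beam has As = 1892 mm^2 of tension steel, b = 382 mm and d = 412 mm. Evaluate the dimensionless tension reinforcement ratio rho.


rho = As / (b * d)
= 1892 / (382 * 412)
= 1892 / 157384
= 0.012022 (dimensionless)

0.012022 (dimensionless)


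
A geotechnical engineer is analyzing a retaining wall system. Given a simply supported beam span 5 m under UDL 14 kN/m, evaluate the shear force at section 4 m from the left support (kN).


R_A = w * L / 2 = 14 * 5 / 2 = 35.0 kN
V(x) = R_A - w * x = 35.0 - 14 * 4
= -21.0 kN

-21.0 kN


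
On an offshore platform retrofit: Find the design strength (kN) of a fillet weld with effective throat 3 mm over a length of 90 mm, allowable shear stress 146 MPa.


Strength = throat * length * allowable stress
= 3 * 90 * 146 N
= 39420 N
= 39.42 kN

39.42 kN


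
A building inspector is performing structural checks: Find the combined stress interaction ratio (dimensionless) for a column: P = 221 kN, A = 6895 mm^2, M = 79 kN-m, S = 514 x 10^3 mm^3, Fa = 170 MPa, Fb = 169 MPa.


f_a = P / A = 221000.0 / 6895 = 32.0522 MPa
f_b = M / S = 79000000.0 / 514000.0 = 153.6965 MPa
Ratio = f_a / Fa + f_b / Fb
= 32.0522 / 170 + 153.6965 / 169
= 1.098 (dimensionless)

1.098 (dimensionless)


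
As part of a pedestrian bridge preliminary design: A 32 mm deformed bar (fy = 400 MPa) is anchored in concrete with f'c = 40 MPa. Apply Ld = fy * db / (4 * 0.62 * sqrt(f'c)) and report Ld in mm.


Ld = (fy * db) / (4 * 0.62 * sqrt(f'c))
= (400 * 32) / (4 * 0.62 * sqrt(40))
= 12800 / 15.6849
= 816.07 mm

816.07 mm


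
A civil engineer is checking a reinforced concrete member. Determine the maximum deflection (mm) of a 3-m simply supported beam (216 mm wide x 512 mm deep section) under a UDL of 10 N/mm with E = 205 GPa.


I = 216 * 512^3 / 12 = 2415919104.0 mm^4
L = 3000.0 mm, w = 10 N/mm, E = 205000.0 MPa
delta = 5 * w * L^4 / (384 * E * I)
= 5 * 10 * 3000.0^4 / (384 * 205000.0 * 2415919104.0)
= 0.0213 mm

0.0213 mm


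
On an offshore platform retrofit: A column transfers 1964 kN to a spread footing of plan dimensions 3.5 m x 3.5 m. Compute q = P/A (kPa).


A = 3.5 * 3.5 = 12.25 m^2
q = P / A = 1964 / 12.25
= 160.3265 kPa

160.3265 kPa


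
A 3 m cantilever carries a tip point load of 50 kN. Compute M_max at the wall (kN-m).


For a cantilever with a point load at the free end:
M_max = P * L = 50 * 3 = 150 kN-m

150 kN-m


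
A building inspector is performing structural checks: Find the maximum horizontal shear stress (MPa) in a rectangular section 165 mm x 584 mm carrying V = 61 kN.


A = b * h = 165 * 584 = 96360 mm^2
V = 61 kN = 61000.0 N
tau_max = 1.5 * V / A = 1.5 * 61000.0 / 96360
= 0.9496 MPa

0.9496 MPa


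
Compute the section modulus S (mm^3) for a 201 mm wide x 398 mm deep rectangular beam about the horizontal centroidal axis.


S = b * h^2 / 6
= 201 * 398^2 / 6
= 201 * 158404 / 6
= 5306534.0 mm^3

5306534.0 mm^3


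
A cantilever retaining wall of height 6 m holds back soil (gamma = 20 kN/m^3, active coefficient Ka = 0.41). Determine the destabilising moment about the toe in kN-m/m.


Pa = 0.5 * Ka * gamma * H^2
= 0.5 * 0.41 * 20 * 6^2
= 147.6 kN/m
Arm = H / 3 = 6 / 3 = 2.0 m
Mo = Pa * arm = Pa * H / 3 = 147.6 * 6 / 3 = 295.2 kN-m/m

295.2 kN-m/m


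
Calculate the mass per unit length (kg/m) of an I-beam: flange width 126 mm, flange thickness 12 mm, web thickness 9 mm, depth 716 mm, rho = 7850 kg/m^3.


A_flanges = 2 * 126 * 12 = 3024 mm^2
A_web = (716 - 2 * 12) * 9 = 6228 mm^2
A_total = 3024 + 6228 = 9252 mm^2 = 0.009252 m^2
Weight = rho * A = 7850 * 0.009252 = 72.6282 kg/m

72.6282 kg/m


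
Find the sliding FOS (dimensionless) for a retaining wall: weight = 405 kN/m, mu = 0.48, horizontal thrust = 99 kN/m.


Resisting force = mu * W = 0.48 * 405 = 194.4 kN/m
FOS = Resisting / Driving = 194.4 / 99
= 1.9636 (dimensionless)

1.9636 (dimensionless)


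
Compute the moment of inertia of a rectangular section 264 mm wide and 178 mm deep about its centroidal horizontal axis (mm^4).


I = b * h^3 / 12
= 264 * 178^3 / 12
= 264 * 5639752 / 12
= 124074544.0 mm^4

124074544.0 mm^4


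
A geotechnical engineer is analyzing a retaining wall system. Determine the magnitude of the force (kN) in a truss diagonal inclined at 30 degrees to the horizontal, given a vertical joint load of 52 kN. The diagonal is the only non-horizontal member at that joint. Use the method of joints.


At the joint, only the diagonal has a vertical component, so vertical equilibrium gives:
F * sin(30) = 52
F = 52 / sin(30)
= 52 / 0.5
= 104.0 kN

104.0 kN


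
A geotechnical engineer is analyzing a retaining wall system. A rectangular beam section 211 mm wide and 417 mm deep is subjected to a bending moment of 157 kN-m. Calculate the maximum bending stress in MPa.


I = b * h^3 / 12 = 211 * 417^3 / 12 = 1274997620.25 mm^4
y = h / 2 = 417 / 2 = 208.5 mm
M = 157 kN-m = 157000000.0 N-mm
sigma = M * y / I = 157000000.0 * 208.5 / 1274997620.25
= 25.67 MPa

25.67 MPa


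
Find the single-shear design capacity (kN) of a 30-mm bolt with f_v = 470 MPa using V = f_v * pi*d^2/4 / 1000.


A = pi * d^2 / 4 = pi * 30^2 / 4 = 706.8583 mm^2
V = f_v * A / 1000 = 470 * 706.8583 / 1000
= 332.2234 kN

332.2234 kN


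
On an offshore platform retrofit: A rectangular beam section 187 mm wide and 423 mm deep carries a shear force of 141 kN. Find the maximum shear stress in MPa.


A = b * h = 187 * 423 = 79101 mm^2
V = 141 kN = 141000.0 N
tau_max = 1.5 * V / A = 1.5 * 141000.0 / 79101
= 2.6738 MPa

2.6738 MPa


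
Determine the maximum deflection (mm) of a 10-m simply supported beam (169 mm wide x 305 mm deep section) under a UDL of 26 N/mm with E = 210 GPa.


I = 169 * 305^3 / 12 = 399581135.42 mm^4
L = 10000.0 mm, w = 26 N/mm, E = 210000.0 MPa
delta = 5 * w * L^4 / (384 * E * I)
= 5 * 26 * 10000.0^4 / (384 * 210000.0 * 399581135.42)
= 40.3448 mm

40.3448 mm


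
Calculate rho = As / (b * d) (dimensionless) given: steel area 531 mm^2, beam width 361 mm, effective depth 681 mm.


rho = As / (b * d)
= 531 / (361 * 681)
= 531 / 245841
= 0.00216 (dimensionless)

0.00216 (dimensionless)


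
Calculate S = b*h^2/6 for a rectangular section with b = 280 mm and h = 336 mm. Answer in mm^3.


S = b * h^2 / 6
= 280 * 336^2 / 6
= 280 * 112896 / 6
= 5268480.0 mm^3

5268480.0 mm^3


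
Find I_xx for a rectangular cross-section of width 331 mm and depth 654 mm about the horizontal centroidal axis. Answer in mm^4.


I = b * h^3 / 12
= 331 * 654^3 / 12
= 331 * 279726264 / 12
= 7715782782.0 mm^4

7715782782.0 mm^4


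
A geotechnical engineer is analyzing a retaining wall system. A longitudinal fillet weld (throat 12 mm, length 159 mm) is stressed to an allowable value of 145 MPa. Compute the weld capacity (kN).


Strength = throat * length * allowable stress
= 12 * 159 * 145 N
= 276660 N
= 276.66 kN

276.66 kN


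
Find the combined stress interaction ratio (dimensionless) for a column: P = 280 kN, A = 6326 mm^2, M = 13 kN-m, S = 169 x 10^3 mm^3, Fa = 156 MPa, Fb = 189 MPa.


f_a = P / A = 280000.0 / 6326 = 44.2618 MPa
f_b = M / S = 13000000.0 / 169000.0 = 76.9231 MPa
Ratio = f_a / Fa + f_b / Fb
= 44.2618 / 156 + 76.9231 / 189
= 0.6907 (dimensionless)

0.6907 (dimensionless)


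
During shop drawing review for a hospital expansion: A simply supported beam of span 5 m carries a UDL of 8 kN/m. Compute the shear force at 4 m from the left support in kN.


R_A = w * L / 2 = 8 * 5 / 2 = 20.0 kN
V(x) = R_A - w * x = 20.0 - 8 * 4
= -12.0 kN

-12.0 kN


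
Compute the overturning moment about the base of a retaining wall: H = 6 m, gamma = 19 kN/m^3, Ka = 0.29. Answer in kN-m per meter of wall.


Pa = 0.5 * Ka * gamma * H^2
= 0.5 * 0.29 * 19 * 6^2
= 99.18 kN/m
Arm = H / 3 = 6 / 3 = 2.0 m
Mo = Pa * arm = Pa * H / 3 = 99.18 * 6 / 3 = 198.36 kN-m/m

198.36 kN-m/m


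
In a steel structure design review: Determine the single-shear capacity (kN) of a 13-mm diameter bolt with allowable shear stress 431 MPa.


A = pi * d^2 / 4 = pi * 13^2 / 4 = 132.7323 mm^2
V = f_v * A / 1000 = 431 * 132.7323 / 1000
= 57.2076 kN

57.2076 kN


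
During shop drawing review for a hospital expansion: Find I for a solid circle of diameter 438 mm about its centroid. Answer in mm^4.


r = d / 2 = 438 / 2 = 219.0 mm
I = pi * r^4 / 4 = pi * 219.0^4 / 4
= 1806618032.33 mm^4

1806618032.33 mm^4


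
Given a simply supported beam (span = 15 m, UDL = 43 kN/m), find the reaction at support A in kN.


Total load = w * L = 43 * 15 = 645 kN
By symmetry, each reaction R = total / 2 = 645 / 2 = 322.5 kN

322.5 kN


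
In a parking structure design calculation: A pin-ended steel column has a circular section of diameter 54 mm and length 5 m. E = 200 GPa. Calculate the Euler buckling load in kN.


I = pi * d^4 / 64 = 417392.79 mm^4
L = 5000.0 mm
P_cr = pi^2 * E * I / L^2
= 9.8696 * 200000.0 * 417392.79 / 5000.0^2
= 32956.01 N = 32.956 kN

32.956 kN


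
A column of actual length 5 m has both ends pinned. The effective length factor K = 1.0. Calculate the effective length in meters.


L_eff = K * L
= 1.0 * 5
= 5.0 m

5.0 m


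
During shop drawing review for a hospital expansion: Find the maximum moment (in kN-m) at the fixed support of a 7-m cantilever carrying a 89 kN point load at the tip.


For a cantilever with a point load at the free end:
M_max = P * L = 89 * 7 = 623 kN-m

623 kN-m


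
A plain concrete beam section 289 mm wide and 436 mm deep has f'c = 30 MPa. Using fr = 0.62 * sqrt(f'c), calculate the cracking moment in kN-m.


fr = 0.62 * sqrt(30) = 0.62 * 5.4772 = 3.3959 MPa
I = 289 * 436^3 / 12 = 1996071365.33 mm^4
y_t = 218.0 mm
M_cr = fr * I / y_t = 3.3959 * 1996071365.33 / 218.0 N-mm
= 31.0937 kN-m

31.0937 kN-m


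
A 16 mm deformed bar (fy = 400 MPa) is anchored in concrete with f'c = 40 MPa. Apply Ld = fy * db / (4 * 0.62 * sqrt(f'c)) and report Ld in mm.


Ld = (fy * db) / (4 * 0.62 * sqrt(f'c))
= (400 * 16) / (4 * 0.62 * sqrt(40))
= 6400 / 15.6849
= 408.04 mm

408.04 mm


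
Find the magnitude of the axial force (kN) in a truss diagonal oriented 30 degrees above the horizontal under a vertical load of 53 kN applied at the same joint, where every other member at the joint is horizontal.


At the joint, only the diagonal has a vertical component, so vertical equilibrium gives:
F * sin(30) = 53
F = 53 / sin(30)
= 53 / 0.5
= 106.0 kN

106.0 kN


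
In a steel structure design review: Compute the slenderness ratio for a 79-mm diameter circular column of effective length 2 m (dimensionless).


Radius of gyration r = d / 4 = 79 / 4 = 19.75 mm
L_eff = 2000.0 mm
Slenderness ratio = L / r = 2000.0 / 19.75 = 101.27 (dimensionless)

101.27 (dimensionless)


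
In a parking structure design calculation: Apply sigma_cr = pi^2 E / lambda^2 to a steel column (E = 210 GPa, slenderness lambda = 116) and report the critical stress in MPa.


sigma_cr = pi^2 * E / lambda^2
= 9.8696 * 210000.0 / 116^2
= 9.8696 * 210000.0 / 13456
= 154.0292 MPa

154.0292 MPa


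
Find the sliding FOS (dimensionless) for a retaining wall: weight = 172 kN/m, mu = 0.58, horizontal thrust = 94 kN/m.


Resisting force = mu * W = 0.58 * 172 = 99.76 kN/m
FOS = Resisting / Driving = 99.76 / 94
= 1.0613 (dimensionless)

1.0613 (dimensionless)


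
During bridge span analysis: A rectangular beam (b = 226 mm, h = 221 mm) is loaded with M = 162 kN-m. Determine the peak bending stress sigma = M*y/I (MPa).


I = b * h^3 / 12 = 226 * 221^3 / 12 = 203284382.17 mm^4
y = h / 2 = 221 / 2 = 110.5 mm
M = 162 kN-m = 162000000.0 N-mm
sigma = M * y / I = 162000000.0 * 110.5 / 203284382.17
= 88.06 MPa

88.06 MPa


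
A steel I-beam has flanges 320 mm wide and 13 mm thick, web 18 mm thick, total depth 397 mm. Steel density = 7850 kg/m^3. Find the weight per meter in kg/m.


A_flanges = 2 * 320 * 13 = 8320 mm^2
A_web = (397 - 2 * 13) * 18 = 6678 mm^2
A_total = 8320 + 6678 = 14998 mm^2 = 0.014998 m^2
Weight = rho * A = 7850 * 0.014998 = 117.7343 kg/m

117.7343 kg/m


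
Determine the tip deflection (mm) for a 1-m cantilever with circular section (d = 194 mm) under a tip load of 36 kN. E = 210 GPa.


I = pi * d^4 / 64 = pi * 194^4 / 64 = 69530734.7 mm^4
L = 1000.0 mm, P = 36000.0 N, E = 210000.0 MPa
delta = P * L^3 / (3 * E * I)
= 36000.0 * 1000.0^3 / (3 * 210000.0 * 69530734.7)
= 0.8218 mm

0.8218 mm


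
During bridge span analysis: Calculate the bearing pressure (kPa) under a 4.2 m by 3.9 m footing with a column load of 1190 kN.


A = 4.2 * 3.9 = 16.38 m^2
q = P / A = 1190 / 16.38
= 72.6496 kPa

72.6496 kPa


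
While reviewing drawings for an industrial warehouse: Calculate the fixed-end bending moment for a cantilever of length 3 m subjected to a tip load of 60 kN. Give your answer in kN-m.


For a cantilever with a point load at the free end:
M_max = P * L = 60 * 3 = 180 kN-m

180 kN-m


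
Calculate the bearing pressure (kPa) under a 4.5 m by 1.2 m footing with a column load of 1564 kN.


A = 4.5 * 1.2 = 5.4 m^2
q = P / A = 1564 / 5.4
= 289.6296 kPa

289.6296 kPa


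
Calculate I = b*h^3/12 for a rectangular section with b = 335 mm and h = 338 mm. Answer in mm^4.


I = b * h^3 / 12
= 335 * 338^3 / 12
= 335 * 38614472 / 12
= 1077987343.33 mm^4

1077987343.33 mm^4


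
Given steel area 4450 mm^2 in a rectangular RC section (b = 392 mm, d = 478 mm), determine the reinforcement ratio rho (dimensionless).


rho = As / (b * d)
= 4450 / (392 * 478)
= 4450 / 187376
= 0.023749 (dimensionless)

0.023749 (dimensionless)


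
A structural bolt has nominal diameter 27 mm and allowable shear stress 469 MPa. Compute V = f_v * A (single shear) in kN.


A = pi * d^2 / 4 = pi * 27^2 / 4 = 572.5553 mm^2
V = f_v * A / 1000 = 469 * 572.5553 / 1000
= 268.5284 kN

268.5284 kN


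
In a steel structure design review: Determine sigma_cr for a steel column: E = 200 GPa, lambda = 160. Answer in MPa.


sigma_cr = pi^2 * E / lambda^2
= 9.8696 * 200000.0 / 160^2
= 9.8696 * 200000.0 / 25600
= 77.1063 MPa

77.1063 MPa


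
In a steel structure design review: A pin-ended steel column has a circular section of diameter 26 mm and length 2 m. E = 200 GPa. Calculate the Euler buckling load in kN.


I = pi * d^4 / 64 = 22431.76 mm^4
L = 2000.0 mm
P_cr = pi^2 * E * I / L^2
= 9.8696 * 200000.0 * 22431.76 / 2000.0^2
= 11069.63 N = 11.0696 kN

11.0696 kN


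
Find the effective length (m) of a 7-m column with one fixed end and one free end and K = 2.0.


L_eff = K * L
= 2.0 * 7
= 14.0 m

14.0 m


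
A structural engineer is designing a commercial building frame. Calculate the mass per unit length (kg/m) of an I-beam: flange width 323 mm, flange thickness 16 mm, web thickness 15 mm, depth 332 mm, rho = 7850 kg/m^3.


A_flanges = 2 * 323 * 16 = 10336 mm^2
A_web = (332 - 2 * 16) * 15 = 4500 mm^2
A_total = 10336 + 4500 = 14836 mm^2 = 0.014836 m^2
Weight = rho * A = 7850 * 0.014836 = 116.4626 kg/m

116.4626 kg/m


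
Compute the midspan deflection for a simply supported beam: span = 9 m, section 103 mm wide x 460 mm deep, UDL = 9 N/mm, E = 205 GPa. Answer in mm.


I = 103 * 460^3 / 12 = 835467333.33 mm^4
L = 9000.0 mm, w = 9 N/mm, E = 205000.0 MPa
delta = 5 * w * L^4 / (384 * E * I)
= 5 * 9 * 9000.0^4 / (384 * 205000.0 * 835467333.33)
= 4.4892 mm

4.4892 mm


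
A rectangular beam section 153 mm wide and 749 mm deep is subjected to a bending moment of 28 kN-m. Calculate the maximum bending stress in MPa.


I = b * h^3 / 12 = 153 * 749^3 / 12 = 5357419299.75 mm^4
y = h / 2 = 749 / 2 = 374.5 mm
M = 28 kN-m = 28000000.0 N-mm
sigma = M * y / I = 28000000.0 * 374.5 / 5357419299.75
= 1.96 MPa

1.96 MPa
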